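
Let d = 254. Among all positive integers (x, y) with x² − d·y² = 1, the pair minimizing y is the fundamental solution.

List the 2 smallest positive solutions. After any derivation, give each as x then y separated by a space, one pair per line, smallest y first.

d=254: √d = [15; 1,14,1,30] (ℓ=4, even), read p_3/q_3
a_0=15:  p_0=15·1+0=15,  q_0=15·0+1=1
a_1=1:  p_1=1·15+1=16,  q_1=1·1+0=1
a_2=14:  p_2=14·16+15=239,  q_2=14·1+1=15
a_3=1:  p_3=1·239+16=255,  q_3=1·15+1=16
fundamental: x₁=255, y₁=16  (since 65025 − 254·256 = 1)
(x_2, y_2) = (255·255 + 254·16·16, 255·16 + 16·255) = (130049, 8160)

255 16
130049 8160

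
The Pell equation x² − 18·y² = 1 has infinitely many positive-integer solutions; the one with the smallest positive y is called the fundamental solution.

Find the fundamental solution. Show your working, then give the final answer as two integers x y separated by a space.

[4; 4,8] for √18; ℓ=2 ⇒ convergent index 1
step 0: (4, 1)  from 4·(1,0) + (0,1)
step 1: (17, 4)  from 4·(4,1) + (1,0)
fundamental: x₁=17, y₁=4  (since 289 − 18·16 = 1)

17 4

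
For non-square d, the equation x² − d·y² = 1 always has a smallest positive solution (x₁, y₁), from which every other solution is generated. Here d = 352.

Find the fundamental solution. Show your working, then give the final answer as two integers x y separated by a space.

√352 → a₀=18, period (1,3,5,9,5,3,1,36); ℓ=8 even so k=7
step 0: (18, 1)  from 18·(1,0) + (0,1)
step 1: (19, 1)  from 1·(18,1) + (1,0)
…
step 6: (59118, 3151)  from 3·(18499,986) + (3621,193)
step 7: (77617, 4137)  from 1·(59118,3151) + (18499,986)
fundamental: x₁=77617, y₁=4137  (since 6024398689 − 352·17114769 = 1)

77617 4137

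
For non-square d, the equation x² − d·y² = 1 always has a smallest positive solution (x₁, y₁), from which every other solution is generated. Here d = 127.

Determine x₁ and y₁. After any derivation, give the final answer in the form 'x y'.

4730624 419775

d=127: √d = [11; 3,1,2,2,7,11,7,2,2,1,3,22] (ℓ=12, even), read p_11/q_11
a_0=11:  p_0=11·1+0=11,  q_0=11·0+1=1
…
a_2=1:  p_2=1·34+11=45,  q_2=1·3+1=4
…
a_5=7:  p_5=7·293+124=2175,  q_5=7·26+11=193
…
a_7=7:  p_7=7·24218+2175=171701,  q_7=7·2149+193=15236
a_8=2:  p_8=2·171701+24218=367620,  q_8=2·15236+2149=32621
a_9=2:  p_9=2·367620+171701=906941,  q_9=2·32621+15236=80478
a_10=1:  p_10=1·906941+367620=1274561,  q_10=1·80478+32621=113099
a_11=3:  p_11=3·1274561+906941=4730624,  q_11=3·113099+80478=419775
(x₁, y₁) = (4730624, 419775);  4730624² − 127·419775² = 1 ✓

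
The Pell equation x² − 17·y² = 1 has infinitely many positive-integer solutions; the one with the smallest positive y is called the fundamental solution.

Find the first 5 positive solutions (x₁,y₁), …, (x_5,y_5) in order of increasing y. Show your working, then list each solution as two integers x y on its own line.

33 8
2177 528
143649 34840
9478657 2298912
625447713 151693352

√17 → a₀=4, period (8); ℓ=1 odd so k=1
i=0: a=4 ⇒ p=4, q=1
i=1: a=8 ⇒ p=33, q=8
(x₁, y₁) = (33, 8);  33² − 17·8² = 1 ✓
(x_2, y_2) = (33·33 + 17·8·8, 33·8 + 8·33) = (2177, 528)
(x_3, y_3) = (33·2177 + 17·8·528, 33·528 + 8·2177) = (143649, 34840)
(x_4, y_4) = (33·143649 + 17·8·34840, 33·34840 + 8·143649) = (9478657, 2298912)
(x_5, y_5) = (33·9478657 + 17·8·2298912, 33·2298912 + 8·9478657) = (625447713, 151693352)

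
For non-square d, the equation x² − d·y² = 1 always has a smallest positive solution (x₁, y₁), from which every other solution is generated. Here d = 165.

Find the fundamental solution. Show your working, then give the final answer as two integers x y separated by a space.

[12; 1,5,2,5,1,24] for √165; ℓ=6 ⇒ convergent index 5
step 0: (12, 1)  from 12·(1,0) + (0,1)
…
step 4: (912, 71)  from 5·(167,13) + (77,6)
step 5: (1079, 84)  from 1·(912,71) + (167,13)
→ (1079, 84).  Check: 1079²=1164241, 165·84²=1164240, difference 1.

1079 84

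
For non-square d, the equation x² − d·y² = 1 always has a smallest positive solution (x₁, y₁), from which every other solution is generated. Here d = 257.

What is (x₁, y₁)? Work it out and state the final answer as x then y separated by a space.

513 32

√257 → a₀=16, period (32); ℓ=1 odd so k=1
k=0  a_k=16  p_k/q_k = 16/1
k=1  a_k=32  p_k/q_k = 513/32
(x₁, y₁) = (513, 32);  513² − 257·32² = 1 ✓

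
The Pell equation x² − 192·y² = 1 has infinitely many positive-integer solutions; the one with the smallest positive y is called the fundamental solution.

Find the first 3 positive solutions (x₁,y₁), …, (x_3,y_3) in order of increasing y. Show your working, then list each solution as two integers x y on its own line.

d=192: √d = [13; 1,5,1,26] (ℓ=4, even), read p_3/q_3
k=0  a_k=13  p_k/q_k = 13/1
…
k=2  a_k=5  p_k/q_k = 83/6
k=3  a_k=1  p_k/q_k = 97/7
→ (97, 7).  Check: 97²=9409, 192·7²=9408, difference 1.
n=2: (97,7)∘(97,7) = (97·97+192·7·7, 97·7+7·97) = (18817,1358)
n=3: (18817,1358)∘(97,7) = (97·18817+192·7·1358, 97·1358+7·18817) = (3650401,263445)

97 7
18817 1358
3650401 263445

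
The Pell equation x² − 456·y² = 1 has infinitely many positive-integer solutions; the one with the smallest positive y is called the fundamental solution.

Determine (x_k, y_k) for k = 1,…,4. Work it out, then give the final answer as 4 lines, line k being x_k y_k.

√456 → a₀=21, period (2,1,4,1,2,42); ℓ=6 even so k=5
step 0: (21, 1)  from 21·(1,0) + (0,1)
…
step 4: (363, 17)  from 1·(299,14) + (64,3)
step 5: (1025, 48)  from 2·(363,17) + (299,14)
(x₁, y₁) = (1025, 48);  1025² − 456·48² = 1 ✓
k=2:  x_2 = 1025·1025+456·48·48 = 2101249,  y_2 = 1025·48+48·1025 = 98400
k=3:  x_3 = 1025·2101249+456·48·98400 = 4307559425,  y_3 = 1025·98400+48·2101249 = 201719952
k=4:  x_4 = 1025·4307559425+456·48·201719952 = 8830494720001,  y_4 = 1025·201719952+48·4307559425 = 413525803200

1025 48
2101249 98400
4307559425 201719952
8830494720001 413525803200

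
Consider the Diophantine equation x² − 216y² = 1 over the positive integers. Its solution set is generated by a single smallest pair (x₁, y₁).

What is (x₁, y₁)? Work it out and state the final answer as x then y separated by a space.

485 33

√216 → a₀=14, period (1,2,3,2,1,28); ℓ=6 even so k=5
k=0  a_k=14  p_k/q_k = 14/1
…
k=4  a_k=2  p_k/q_k = 338/23
k=5  a_k=1  p_k/q_k = 485/33
fundamental: x₁=485, y₁=33  (since 235225 − 216·1089 = 1)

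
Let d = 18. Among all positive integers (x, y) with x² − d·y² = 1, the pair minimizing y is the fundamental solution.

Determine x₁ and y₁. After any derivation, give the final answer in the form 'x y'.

17 4

d=18: √d = [4; 4,8] (ℓ=2, even), read p_1/q_1
a_0=4:  p_0=4·1+0=4,  q_0=4·0+1=1
a_1=4:  p_1=4·4+1=17,  q_1=4·1+0=4
fundamental: x₁=17, y₁=4  (since 289 − 18·16 = 1)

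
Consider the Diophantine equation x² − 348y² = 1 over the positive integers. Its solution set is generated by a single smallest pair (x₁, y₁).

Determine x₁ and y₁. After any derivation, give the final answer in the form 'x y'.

d=348: √d = [18; 1,1,1,8,1,1,1,36] (ℓ=8, even), read p_7/q_7
k=0  a_k=18  p_k/q_k = 18/1
k=1  a_k=1  p_k/q_k = 19/1
k=2  a_k=1  p_k/q_k = 37/2
k=3  a_k=1  p_k/q_k = 56/3
k=4  a_k=8  p_k/q_k = 485/26
k=5  a_k=1  p_k/q_k = 541/29
k=6  a_k=1  p_k/q_k = 1026/55
k=7  a_k=1  p_k/q_k = 1567/84
fundamental: x₁=1567, y₁=84  (since 2455489 − 348·7056 = 1)

1567 84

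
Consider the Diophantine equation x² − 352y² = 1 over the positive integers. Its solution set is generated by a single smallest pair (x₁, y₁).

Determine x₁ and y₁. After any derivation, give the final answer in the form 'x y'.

d=352: √d = [18; 1,3,5,9,5,3,1,36] (ℓ=8, even), read p_7/q_7
step 0: (18, 1)  from 18·(1,0) + (0,1)
…
step 2: (75, 4)  from 3·(19,1) + (18,1)
…
step 6: (59118, 3151)  from 3·(18499,986) + (3621,193)
step 7: (77617, 4137)  from 1·(59118,3151) + (18499,986)
(x₁, y₁) = (77617, 4137);  77617² − 352·4137² = 1 ✓

77617 4137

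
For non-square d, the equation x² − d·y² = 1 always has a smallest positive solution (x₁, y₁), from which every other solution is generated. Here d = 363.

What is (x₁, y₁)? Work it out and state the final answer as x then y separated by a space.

√363 → a₀=19, period (19,38); ℓ=2 even so k=1
step 0: (19, 1)  from 19·(1,0) + (0,1)
step 1: (362, 19)  from 19·(19,1) + (1,0)
fundamental: x₁=362, y₁=19  (since 131044 − 363·361 = 1)

362 19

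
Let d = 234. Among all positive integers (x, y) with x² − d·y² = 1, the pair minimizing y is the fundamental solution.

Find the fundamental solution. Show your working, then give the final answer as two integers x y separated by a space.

5201 340

[15; 3,2,1,2,1,2,3,30] for √234; ℓ=8 ⇒ convergent index 7
step 0: (15, 1)  from 15·(1,0) + (0,1)
…
step 2: (107, 7)  from 2·(46,3) + (15,1)
step 3: (153, 10)  from 1·(107,7) + (46,3)
step 4: (413, 27)  from 2·(153,10) + (107,7)
step 5: (566, 37)  from 1·(413,27) + (153,10)
step 6: (1545, 101)  from 2·(566,37) + (413,27)
step 7: (5201, 340)  from 3·(1545,101) + (566,37)
(x₁, y₁) = (5201, 340);  5201² − 234·340² = 1 ✓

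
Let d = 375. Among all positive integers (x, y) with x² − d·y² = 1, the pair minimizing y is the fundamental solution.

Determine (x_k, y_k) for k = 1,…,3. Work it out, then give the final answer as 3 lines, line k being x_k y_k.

d=375: √d = [19; 2,1,2,1,5,1,2,1,2,38] (ℓ=10, even), read p_9/q_9
k=0  a_k=19  p_k/q_k = 19/1
k=1  a_k=2  p_k/q_k = 39/2
…
k=4  a_k=1  p_k/q_k = 213/11
…
k=7  a_k=2  p_k/q_k = 4086/211
k=8  a_k=1  p_k/q_k = 5519/285
k=9  a_k=2  p_k/q_k = 15124/781
fundamental: x₁=15124, y₁=781  (since 228735376 − 375·609961 = 1)
k=2:  x_2 = 15124·15124+375·781·781 = 457470751,  y_2 = 15124·781+781·15124 = 23623688
k=3:  x_3 = 15124·457470751+375·781·23623688 = 13837575261124,  y_3 = 15124·23623688+781·457470751 = 714569313843

15124 781
457470751 23623688
13837575261124 714569313843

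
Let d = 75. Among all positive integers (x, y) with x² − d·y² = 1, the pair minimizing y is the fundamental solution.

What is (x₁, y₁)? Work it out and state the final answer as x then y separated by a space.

√75 = [8; 1,1,1,16, …], period ℓ=4 (even) → k=3
step 0: (8, 1)  from 8·(1,0) + (0,1)
…
step 2: (17, 2)  from 1·(9,1) + (8,1)
step 3: (26, 3)  from 1·(17,2) + (9,1)
→ (26, 3).  Check: 26²=676, 75·3²=675, difference 1.

26 3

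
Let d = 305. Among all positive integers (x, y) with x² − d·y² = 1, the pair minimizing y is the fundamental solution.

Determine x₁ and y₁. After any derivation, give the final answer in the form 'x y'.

√305 = [17; 2,6,2,34, …], period ℓ=4 (even) → k=3
a_0=17:  p_0=17·1+0=17,  q_0=17·0+1=1
…
a_2=6:  p_2=6·35+17=227,  q_2=6·2+1=13
a_3=2:  p_3=2·227+35=489,  q_3=2·13+2=28
fundamental: x₁=489, y₁=28  (since 239121 − 305·784 = 1)

489 28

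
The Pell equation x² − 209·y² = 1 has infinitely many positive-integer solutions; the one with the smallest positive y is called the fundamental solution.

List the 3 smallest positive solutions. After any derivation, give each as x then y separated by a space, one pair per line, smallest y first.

46551 3220
4333991201 299788440
403503248748951 27910903337660

√209 = [14; 2,5,3,2,3,5,2,28, …], period ℓ=8 (even) → k=7
k=0  a_k=14  p_k/q_k = 14/1
k=1  a_k=2  p_k/q_k = 29/2
k=2  a_k=5  p_k/q_k = 159/11
k=3  a_k=3  p_k/q_k = 506/35
k=4  a_k=2  p_k/q_k = 1171/81
k=5  a_k=3  p_k/q_k = 4019/278
k=6  a_k=5  p_k/q_k = 21266/1471
k=7  a_k=2  p_k/q_k = 46551/3220
→ (46551, 3220).  Check: 46551²=2166995601, 209·3220²=2166995600, difference 1.
(x_2, y_2) = (46551·46551 + 209·3220·3220, 46551·3220 + 3220·46551) = (4333991201, 299788440)
(x_3, y_3) = (46551·4333991201 + 209·3220·299788440, 46551·299788440 + 3220·4333991201) = (403503248748951, 27910903337660)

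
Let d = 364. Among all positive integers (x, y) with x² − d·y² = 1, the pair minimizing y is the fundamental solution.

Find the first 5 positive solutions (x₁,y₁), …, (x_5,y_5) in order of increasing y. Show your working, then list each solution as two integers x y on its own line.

4954951 259710
49103078824801 2573700648420
486606699052048124551 25505121203178395130
4822224700149240710505379201 252753251621617410554928840
47787774200457874208819626306623751 2504759953751544114971907242978550

√364 = [19; 12,1,2,3,1,8,1,3,2,1,12,38, …], period ℓ=12 (even) → k=11
step 0: (19, 1)  from 19·(1,0) + (0,1)
step 1: (229, 12)  from 12·(19,1) + (1,0)
step 2: (248, 13)  from 1·(229,12) + (19,1)
step 3: (725, 38)  from 2·(248,13) + (229,12)
step 4: (2423, 127)  from 3·(725,38) + (248,13)
…
step 7: (30755, 1612)  from 1·(27607,1447) + (3148,165)
step 8: (119872, 6283)  from 3·(30755,1612) + (27607,1447)
step 9: (270499, 14178)  from 2·(119872,6283) + (30755,1612)
step 10: (390371, 20461)  from 1·(270499,14178) + (119872,6283)
step 11: (4954951, 259710)  from 12·(390371,20461) + (270499,14178)
(x₁, y₁) = (4954951, 259710);  4954951² − 364·259710² = 1 ✓
(4954951+259710√364)^2 = 49103078824801 + 2573700648420√364
(4954951+259710√364)^3 = 486606699052048124551 + 25505121203178395130√364
(4954951+259710√364)^4 = 4822224700149240710505379201 + 252753251621617410554928840√364
(4954951+259710√364)^5 = 47787774200457874208819626306623751 + 2504759953751544114971907242978550√364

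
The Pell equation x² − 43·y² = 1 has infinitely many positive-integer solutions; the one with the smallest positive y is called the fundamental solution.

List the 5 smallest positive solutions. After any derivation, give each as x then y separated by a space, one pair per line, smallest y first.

[6; 1,1,3,1,5,1,3,1,1,12] for √43; ℓ=10 ⇒ convergent index 9
k=0  a_k=6  p_k/q_k = 6/1
…
k=2  a_k=1  p_k/q_k = 13/2
…
k=6  a_k=1  p_k/q_k = 400/61
…
k=8  a_k=1  p_k/q_k = 1941/296
k=9  a_k=1  p_k/q_k = 3482/531
→ (3482, 531).  Check: 3482²=12124324, 43·531²=12124323, difference 1.
k=2:  x_2 = 3482·3482+43·531·531 = 24248647,  y_2 = 3482·531+531·3482 = 3697884
k=3:  x_3 = 3482·24248647+43·531·3697884 = 168867574226,  y_3 = 3482·3697884+531·24248647 = 25752063645
k=4:  x_4 = 3482·168867574226+43·531·25752063645 = 1175993762661217,  y_4 = 3482·25752063645+531·168867574226 = 179337367525896
k=5:  x_5 = 3482·1175993762661217+43·531·179337367525896 = 8189620394305140962,  y_5 = 3482·179337367525896+531·1175993762661217 = 1248905401698276099

3482 531
24248647 3697884
168867574226 25752063645
1175993762661217 179337367525896
8189620394305140962 1248905401698276099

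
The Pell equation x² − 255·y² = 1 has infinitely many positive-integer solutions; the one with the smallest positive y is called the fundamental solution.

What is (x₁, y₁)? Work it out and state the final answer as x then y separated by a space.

d=255: √d = [15; 1,30] (ℓ=2, even), read p_1/q_1
k=0  a_k=15  p_k/q_k = 15/1
k=1  a_k=1  p_k/q_k = 16/1
→ (16, 1).  Check: 16²=256, 255·1²=255, difference 1.

16 1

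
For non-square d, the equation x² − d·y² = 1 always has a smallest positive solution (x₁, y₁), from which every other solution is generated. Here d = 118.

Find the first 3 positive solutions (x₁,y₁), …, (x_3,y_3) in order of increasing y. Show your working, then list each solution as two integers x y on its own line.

[10; 1,6,3,2,10,2,3,6,1,20] for √118; ℓ=10 ⇒ convergent index 9
k=0  a_k=10  p_k/q_k = 10/1
k=1  a_k=1  p_k/q_k = 11/1
k=2  a_k=6  p_k/q_k = 76/7
k=3  a_k=3  p_k/q_k = 239/22
…
k=7  a_k=3  p_k/q_k = 42115/3877
k=8  a_k=6  p_k/q_k = 264802/24377
k=9  a_k=1  p_k/q_k = 306917/28254
(x₁, y₁) = (306917, 28254);  306917² − 118·28254² = 1 ✓
k=2:  x_2 = 306917·306917+118·28254·28254 = 188396089777,  y_2 = 306917·28254+28254·306917 = 17343265836
k=3:  x_3 = 306917·188396089777+118·28254·17343265836 = 115643925371868101,  y_3 = 306917·17343265836+28254·188396089777 = 10645886241146970

306917 28254
188396089777 17343265836
115643925371868101 10645886241146970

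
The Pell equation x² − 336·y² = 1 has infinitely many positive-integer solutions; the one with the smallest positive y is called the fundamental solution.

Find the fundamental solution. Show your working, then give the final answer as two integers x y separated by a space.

√336 = [18; 3,36, …], period ℓ=2 (even) → k=1
i=0: a=18 ⇒ p=18, q=1
i=1: a=3 ⇒ p=55, q=3
fundamental: x₁=55, y₁=3  (since 3025 − 336·9 = 1)

55 3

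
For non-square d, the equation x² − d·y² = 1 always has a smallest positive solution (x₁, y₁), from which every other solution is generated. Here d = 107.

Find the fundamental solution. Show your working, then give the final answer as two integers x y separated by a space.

962 93

d=107: √d = [10; 2,1,9,1,2,20] (ℓ=6, even), read p_5/q_5
step 0: (10, 1)  from 10·(1,0) + (0,1)
step 1: (21, 2)  from 2·(10,1) + (1,0)
step 2: (31, 3)  from 1·(21,2) + (10,1)
…
step 4: (331, 32)  from 1·(300,29) + (31,3)
step 5: (962, 93)  from 2·(331,32) + (300,29)
fundamental: x₁=962, y₁=93  (since 925444 − 107·8649 = 1)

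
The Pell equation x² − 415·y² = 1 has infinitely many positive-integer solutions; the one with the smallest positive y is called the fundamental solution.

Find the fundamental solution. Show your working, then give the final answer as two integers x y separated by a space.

[20; 2,1,2,4,6,…,1,2,40] for √415; ℓ=16 ⇒ convergent index 15
a_0=20:  p_0=20·1+0=20,  q_0=20·0+1=1
…
a_3=2:  p_3=2·61+41=163,  q_3=2·3+2=8
a_4=4:  p_4=4·163+61=713,  q_4=4·8+3=35
…
a_9=1:  p_9=1·33939+9595=43534,  q_9=1·1666+471=2137
a_10=1:  p_10=1·43534+33939=77473,  q_10=1·2137+1666=3803
…
a_12=4:  p_12=4·508372+77473=2110961,  q_12=4·24955+3803=103623
…
a_14=1:  p_14=1·4730294+2110961=6841255,  q_14=1·232201+103623=335824
a_15=2:  p_15=2·6841255+4730294=18412804,  q_15=2·335824+232201=903849
fundamental: x₁=18412804, y₁=903849  (since 339031351142416 − 415·816943014801 = 1)

18412804 903849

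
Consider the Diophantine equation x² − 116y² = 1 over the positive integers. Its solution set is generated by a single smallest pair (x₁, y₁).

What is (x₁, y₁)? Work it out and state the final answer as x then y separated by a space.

9801 910

√116 = [10; 1,3,2,1,4,1,2,3,1,20, …], period ℓ=10 (even) → k=9
a_0=10:  p_0=10·1+0=10,  q_0=10·0+1=1
a_1=1:  p_1=1·10+1=11,  q_1=1·1+0=1
a_2=3:  p_2=3·11+10=43,  q_2=3·1+1=4
a_3=2:  p_3=2·43+11=97,  q_3=2·4+1=9
a_4=1:  p_4=1·97+43=140,  q_4=1·9+4=13
a_5=4:  p_5=4·140+97=657,  q_5=4·13+9=61
a_6=1:  p_6=1·657+140=797,  q_6=1·61+13=74
…
a_8=3:  p_8=3·2251+797=7550,  q_8=3·209+74=701
a_9=1:  p_9=1·7550+2251=9801,  q_9=1·701+209=910
(x₁, y₁) = (9801, 910);  9801² − 116·910² = 1 ✓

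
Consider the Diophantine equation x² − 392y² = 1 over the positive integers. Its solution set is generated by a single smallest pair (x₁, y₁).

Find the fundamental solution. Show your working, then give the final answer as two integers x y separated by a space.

99 5

d=392: √d = [19; 1,3,1,38] (ℓ=4, even), read p_3/q_3
a_0=19:  p_0=19·1+0=19,  q_0=19·0+1=1
a_1=1:  p_1=1·19+1=20,  q_1=1·1+0=1
a_2=3:  p_2=3·20+19=79,  q_2=3·1+1=4
a_3=1:  p_3=1·79+20=99,  q_3=1·4+1=5
(x₁, y₁) = (99, 5);  99² − 392·5² = 1 ✓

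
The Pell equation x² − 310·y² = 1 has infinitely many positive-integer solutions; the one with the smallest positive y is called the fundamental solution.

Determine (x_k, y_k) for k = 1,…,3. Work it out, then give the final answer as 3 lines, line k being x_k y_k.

848719 48204
1440647881921 81823301352
2445410459391369679 138889981000287972

[17; 1,1,1,1,5,…,1,1,34] for √310; ℓ=16 ⇒ convergent index 15
k=0  a_k=17  p_k/q_k = 17/1
…
k=5  a_k=5  p_k/q_k = 493/28
…
k=9  a_k=1  p_k/q_k = 7747/440
…
k=14  a_k=1  p_k/q_k = 515017/29251
k=15  a_k=1  p_k/q_k = 848719/48204
fundamental: x₁=848719, y₁=48204  (since 720323940961 − 310·2323625616 = 1)
(848719+48204√310)^2 = 1440647881921 + 81823301352√310
(848719+48204√310)^3 = 2445410459391369679 + 138889981000287972√310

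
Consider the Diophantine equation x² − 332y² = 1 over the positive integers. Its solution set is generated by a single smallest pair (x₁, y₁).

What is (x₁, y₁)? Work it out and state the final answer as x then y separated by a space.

√332 → a₀=18, period (4,1,1,8,1,1,4,36); ℓ=8 even so k=7
k=0  a_k=18  p_k/q_k = 18/1
k=1  a_k=4  p_k/q_k = 73/4
…
k=3  a_k=1  p_k/q_k = 164/9
k=4  a_k=8  p_k/q_k = 1403/77
k=5  a_k=1  p_k/q_k = 1567/86
k=6  a_k=1  p_k/q_k = 2970/163
k=7  a_k=4  p_k/q_k = 13447/738
→ (13447, 738).  Check: 13447²=180821809, 332·738²=180821808, difference 1.

13447 738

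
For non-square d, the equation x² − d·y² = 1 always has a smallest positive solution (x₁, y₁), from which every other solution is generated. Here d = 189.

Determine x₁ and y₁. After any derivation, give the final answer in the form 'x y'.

55 4

√189 = [13; 1,2,1,26, …], period ℓ=4 (even) → k=3
step 0: (13, 1)  from 13·(1,0) + (0,1)
step 1: (14, 1)  from 1·(13,1) + (1,0)
step 2: (41, 3)  from 2·(14,1) + (13,1)
step 3: (55, 4)  from 1·(41,3) + (14,1)
(x₁, y₁) = (55, 4);  55² − 189·4² = 1 ✓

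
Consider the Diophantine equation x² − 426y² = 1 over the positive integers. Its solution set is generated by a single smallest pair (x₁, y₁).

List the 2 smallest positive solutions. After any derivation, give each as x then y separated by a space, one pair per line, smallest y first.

√426 → a₀=20, period (1,1,1,3,2,6,2,3,1,1,1,40); ℓ=12 even so k=11
step 0: (20, 1)  from 20·(1,0) + (0,1)
step 1: (21, 1)  from 1·(20,1) + (1,0)
step 2: (41, 2)  from 1·(21,1) + (20,1)
…
step 4: (227, 11)  from 3·(62,3) + (41,2)
step 5: (516, 25)  from 2·(227,11) + (62,3)
step 6: (3323, 161)  from 6·(516,25) + (227,11)
step 7: (7162, 347)  from 2·(3323,161) + (516,25)
step 8: (24809, 1202)  from 3·(7162,347) + (3323,161)
step 9: (31971, 1549)  from 1·(24809,1202) + (7162,347)
step 10: (56780, 2751)  from 1·(31971,1549) + (24809,1202)
step 11: (88751, 4300)  from 1·(56780,2751) + (31971,1549)
→ (88751, 4300).  Check: 88751²=7876740001, 426·4300²=7876740000, difference 1.
(88751+4300√426)^2 = 15753480001 + 763258600√426

88751 4300
15753480001 763258600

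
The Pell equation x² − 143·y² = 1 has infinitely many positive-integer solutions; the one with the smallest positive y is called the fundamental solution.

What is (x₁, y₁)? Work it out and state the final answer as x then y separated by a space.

12 1

d=143: √d = [11; 1,22] (ℓ=2, even), read p_1/q_1
i=0: a=11 ⇒ p=11, q=1
i=1: a=1 ⇒ p=12, q=1
fundamental: x₁=12, y₁=1  (since 144 − 143·1 = 1)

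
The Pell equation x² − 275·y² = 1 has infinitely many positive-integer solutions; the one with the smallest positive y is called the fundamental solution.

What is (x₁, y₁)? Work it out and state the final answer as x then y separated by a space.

199 12

[16; 1,1,2,1,1,32] for √275; ℓ=6 ⇒ convergent index 5
k=0  a_k=16  p_k/q_k = 16/1
k=1  a_k=1  p_k/q_k = 17/1
k=2  a_k=1  p_k/q_k = 33/2
…
k=4  a_k=1  p_k/q_k = 116/7
k=5  a_k=1  p_k/q_k = 199/12
fundamental: x₁=199, y₁=12  (since 39601 − 275·144 = 1)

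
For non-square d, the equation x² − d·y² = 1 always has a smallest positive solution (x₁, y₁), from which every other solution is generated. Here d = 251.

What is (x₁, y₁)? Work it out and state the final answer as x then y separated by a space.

√251 → a₀=15, period (1,5,2,1,2,…,5,1,30); ℓ=14 even so k=13
a_0=15:  p_0=15·1+0=15,  q_0=15·0+1=1
a_1=1:  p_1=1·15+1=16,  q_1=1·1+0=1
a_2=5:  p_2=5·16+15=95,  q_2=5·1+1=6
…
a_7=15:  p_7=15·1917+808=29563,  q_7=15·121+51=1866
…
a_9=2:  p_9=2·61043+29563=151649,  q_9=2·3853+1866=9572
…
a_12=5:  p_12=5·577033+212692=3097857,  q_12=5·36422+13425=195535
a_13=1:  p_13=1·3097857+577033=3674890,  q_13=1·195535+36422=231957
fundamental: x₁=3674890, y₁=231957  (since 13504816512100 − 251·53804049849 = 1)

3674890 231957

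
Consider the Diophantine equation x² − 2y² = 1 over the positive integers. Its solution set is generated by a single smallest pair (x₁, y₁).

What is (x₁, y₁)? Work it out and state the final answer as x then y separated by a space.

3 2

√2 = [1; 2, …], period ℓ=1 (odd) → k=1
step 0: (1, 1)  from 1·(1,0) + (0,1)
step 1: (3, 2)  from 2·(1,1) + (1,0)
fundamental: x₁=3, y₁=2  (since 9 − 2·4 = 1)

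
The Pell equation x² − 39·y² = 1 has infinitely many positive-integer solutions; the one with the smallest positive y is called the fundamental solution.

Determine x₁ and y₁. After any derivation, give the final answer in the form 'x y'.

25 4

√39 = [6; 4,12, …], period ℓ=2 (even) → k=1
k=0  a_k=6  p_k/q_k = 6/1
k=1  a_k=4  p_k/q_k = 25/4
fundamental: x₁=25, y₁=4  (since 625 − 39·16 = 1)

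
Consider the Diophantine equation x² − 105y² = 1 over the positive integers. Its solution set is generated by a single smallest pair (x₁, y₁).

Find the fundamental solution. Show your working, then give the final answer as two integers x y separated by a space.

[10; 4,20] for √105; ℓ=2 ⇒ convergent index 1
a_0=10:  p_0=10·1+0=10,  q_0=10·0+1=1
a_1=4:  p_1=4·10+1=41,  q_1=4·1+0=4
(x₁, y₁) = (41, 4);  41² − 105·4² = 1 ✓

41 4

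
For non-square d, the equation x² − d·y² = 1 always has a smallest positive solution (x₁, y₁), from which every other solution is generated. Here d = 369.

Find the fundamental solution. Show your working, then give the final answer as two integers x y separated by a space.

8396801 437120

√369 = [19; 4,1,3,2,7,4,7,2,3,1,4,38, …], period ℓ=12 (even) → k=11
k=0  a_k=19  p_k/q_k = 19/1
…
k=2  a_k=1  p_k/q_k = 96/5
…
k=4  a_k=2  p_k/q_k = 826/43
k=5  a_k=7  p_k/q_k = 6147/320
k=6  a_k=4  p_k/q_k = 25414/1323
…
k=8  a_k=2  p_k/q_k = 393504/20485
k=9  a_k=3  p_k/q_k = 1364557/71036
k=10  a_k=1  p_k/q_k = 1758061/91521
k=11  a_k=4  p_k/q_k = 8396801/437120
(x₁, y₁) = (8396801, 437120);  8396801² − 369·437120² = 1 ✓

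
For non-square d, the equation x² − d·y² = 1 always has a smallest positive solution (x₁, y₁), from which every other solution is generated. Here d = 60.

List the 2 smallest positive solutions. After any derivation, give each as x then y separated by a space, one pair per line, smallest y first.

31 4
1921 248

√60 = [7; 1,2,1,14, …], period ℓ=4 (even) → k=3
i=0: a=7 ⇒ p=7, q=1
i=1: a=1 ⇒ p=8, q=1
i=2: a=2 ⇒ p=23, q=3
i=3: a=1 ⇒ p=31, q=4
(x₁, y₁) = (31, 4);  31² − 60·4² = 1 ✓
k=2:  x_2 = 31·31+60·4·4 = 1921,  y_2 = 31·4+4·31 = 248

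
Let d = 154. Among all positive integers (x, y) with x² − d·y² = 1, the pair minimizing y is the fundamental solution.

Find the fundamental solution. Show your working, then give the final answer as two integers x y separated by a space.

[12; 2,2,3,1,2,1,3,2,2,24] for √154; ℓ=10 ⇒ convergent index 9
a_0=12:  p_0=12·1+0=12,  q_0=12·0+1=1
…
a_3=3:  p_3=3·62+25=211,  q_3=3·5+2=17
a_4=1:  p_4=1·211+62=273,  q_4=1·17+5=22
…
a_7=3:  p_7=3·1030+757=3847,  q_7=3·83+61=310
a_8=2:  p_8=2·3847+1030=8724,  q_8=2·310+83=703
a_9=2:  p_9=2·8724+3847=21295,  q_9=2·703+310=1716
fundamental: x₁=21295, y₁=1716  (since 453477025 − 154·2944656 = 1)

21295 1716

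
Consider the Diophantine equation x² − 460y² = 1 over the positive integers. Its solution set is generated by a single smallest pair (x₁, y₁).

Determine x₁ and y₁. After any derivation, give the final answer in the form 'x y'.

2535751 118230

√460 = [21; 2,4,3,1,2,10,2,1,3,4,2,42, …], period ℓ=12 (even) → k=11
step 0: (21, 1)  from 21·(1,0) + (0,1)
…
step 2: (193, 9)  from 4·(43,2) + (21,1)
step 3: (622, 29)  from 3·(193,9) + (43,2)
…
step 5: (2252, 105)  from 2·(815,38) + (622,29)
…
step 8: (72257, 3369)  from 1·(48922,2281) + (23335,1088)
step 9: (265693, 12388)  from 3·(72257,3369) + (48922,2281)
step 10: (1135029, 52921)  from 4·(265693,12388) + (72257,3369)
step 11: (2535751, 118230)  from 2·(1135029,52921) + (265693,12388)
→ (2535751, 118230).  Check: 2535751²=6430033134001, 460·118230²=6430033134000, difference 1.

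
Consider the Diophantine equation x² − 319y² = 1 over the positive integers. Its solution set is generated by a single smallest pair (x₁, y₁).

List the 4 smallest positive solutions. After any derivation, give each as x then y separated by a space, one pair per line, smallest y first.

12901780 722361
332911854336799 18639485405160
8590311008090840302660 480965080021169647239
221660605515932150288251132801 12410611300231033623224965680

√319 = [17; 1,6,5,1,4,…,6,1,34, …], period ℓ=14 (even) → k=13
step 0: (17, 1)  from 17·(1,0) + (0,1)
…
step 4: (768, 43)  from 1·(643,36) + (125,7)
step 5: (3715, 208)  from 4·(768,43) + (643,36)
step 6: (11913, 667)  from 3·(3715,208) + (768,43)
step 7: (15628, 875)  from 1·(11913,667) + (3715,208)
step 8: (58797, 3292)  from 3·(15628,875) + (11913,667)
…
step 10: (309613, 17335)  from 1·(250816,14043) + (58797,3292)
…
step 12: (11102899, 621643)  from 6·(1798881,100718) + (309613,17335)
step 13: (12901780, 722361)  from 1·(11102899,621643) + (1798881,100718)
→ (12901780, 722361).  Check: 12901780²=166455927168400, 319·722361²=166455927168399, difference 1.
k=2:  x_2 = 12901780·12901780+319·722361·722361 = 332911854336799,  y_2 = 12901780·722361+722361·12901780 = 18639485405160
k=3:  x_3 = 12901780·332911854336799+319·722361·18639485405160 = 8590311008090840302660,  y_3 = 12901780·18639485405160+722361·332911854336799 = 480965080021169647239
k=4:  x_4 = 12901780·8590311008090840302660+319·722361·480965080021169647239 = 221660605515932150288251132801,  y_4 = 12901780·480965080021169647239+722361·8590311008090840302660 = 12410611300231033623224965680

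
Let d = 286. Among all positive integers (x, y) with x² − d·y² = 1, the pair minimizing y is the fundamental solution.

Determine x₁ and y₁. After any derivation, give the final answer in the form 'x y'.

561835 33222

d=286: √d = [16; 1,10,3,3,2,3,3,10,1,32] (ℓ=10, even), read p_9/q_9
i=0: a=16 ⇒ p=16, q=1
i=1: a=1 ⇒ p=17, q=1
i=2: a=10 ⇒ p=186, q=11
i=3: a=3 ⇒ p=575, q=34
i=4: a=3 ⇒ p=1911, q=113
…
i=6: a=3 ⇒ p=15102, q=893
i=7: a=3 ⇒ p=49703, q=2939
i=8: a=10 ⇒ p=512132, q=30283
i=9: a=1 ⇒ p=561835, q=33222
(x₁, y₁) = (561835, 33222);  561835² − 286·33222² = 1 ✓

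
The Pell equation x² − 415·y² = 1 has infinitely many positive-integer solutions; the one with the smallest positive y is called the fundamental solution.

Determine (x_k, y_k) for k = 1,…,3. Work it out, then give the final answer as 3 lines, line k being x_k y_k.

18412804 903849
678062702284831 33284788965192
24970071273761872339444 1225732590794885332887

d=415: √d = [20; 2,1,2,4,6,…,1,2,40] (ℓ=16, even), read p_15/q_15
a_0=20:  p_0=20·1+0=20,  q_0=20·0+1=1
…
a_4=4:  p_4=4·163+61=713,  q_4=4·8+3=35
a_5=6:  p_5=6·713+163=4441,  q_5=6·35+8=218
a_6=1:  p_6=1·4441+713=5154,  q_6=1·218+35=253
a_7=1:  p_7=1·5154+4441=9595,  q_7=1·253+218=471
a_8=3:  p_8=3·9595+5154=33939,  q_8=3·471+253=1666
…
a_11=6:  p_11=6·77473+43534=508372,  q_11=6·3803+2137=24955
a_12=4:  p_12=4·508372+77473=2110961,  q_12=4·24955+3803=103623
a_13=2:  p_13=2·2110961+508372=4730294,  q_13=2·103623+24955=232201
a_14=1:  p_14=1·4730294+2110961=6841255,  q_14=1·232201+103623=335824
a_15=2:  p_15=2·6841255+4730294=18412804,  q_15=2·335824+232201=903849
fundamental: x₁=18412804, y₁=903849  (since 339031351142416 − 415·816943014801 = 1)
(x_2, y_2) = (18412804·18412804 + 415·903849·903849, 18412804·903849 + 903849·18412804) = (678062702284831, 33284788965192)
(x_3, y_3) = (18412804·678062702284831 + 415·903849·33284788965192, 18412804·33284788965192 + 903849·678062702284831) = (24970071273761872339444, 1225732590794885332887)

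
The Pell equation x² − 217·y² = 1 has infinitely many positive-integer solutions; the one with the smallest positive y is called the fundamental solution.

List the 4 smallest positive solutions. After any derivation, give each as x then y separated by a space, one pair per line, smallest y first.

3844063 260952
29553640695937 2006231855952
227212113429087499999 15424163293772565000
1746835356769087211376615937 118582910847096488831334048

√217 = [14; 1,2,1,2,1,…,2,1,28, …], period ℓ=16 (even) → k=15
a_0=14:  p_0=14·1+0=14,  q_0=14·0+1=1
a_1=1:  p_1=1·14+1=15,  q_1=1·1+0=1
a_2=2:  p_2=2·15+14=44,  q_2=2·1+1=3
…
a_4=2:  p_4=2·59+44=162,  q_4=2·4+3=11
…
a_6=1:  p_6=1·221+162=383,  q_6=1·15+11=26
a_7=9:  p_7=9·383+221=3668,  q_7=9·26+15=249
a_8=4:  p_8=4·3668+383=15055,  q_8=4·249+26=1022
a_9=9:  p_9=9·15055+3668=139163,  q_9=9·1022+249=9447
a_10=1:  p_10=1·139163+15055=154218,  q_10=1·9447+1022=10469
…
a_12=2:  p_12=2·293381+154218=740980,  q_12=2·19916+10469=50301
…
a_14=2:  p_14=2·1034361+740980=2809702,  q_14=2·70217+50301=190735
a_15=1:  p_15=1·2809702+1034361=3844063,  q_15=1·190735+70217=260952
(x₁, y₁) = (3844063, 260952);  3844063² − 217·260952² = 1 ✓
k=2:  x_2 = 3844063·3844063+217·260952·260952 = 29553640695937,  y_2 = 3844063·260952+260952·3844063 = 2006231855952
k=3:  x_3 = 3844063·29553640695937+217·260952·2006231855952 = 227212113429087499999,  y_3 = 3844063·2006231855952+260952·29553640695937 = 15424163293772565000
k=4:  x_4 = 3844063·227212113429087499999+217·260952·15424163293772565000 = 1746835356769087211376615937,  y_4 = 3844063·15424163293772565000+260952·227212113429087499999 = 118582910847096488831334048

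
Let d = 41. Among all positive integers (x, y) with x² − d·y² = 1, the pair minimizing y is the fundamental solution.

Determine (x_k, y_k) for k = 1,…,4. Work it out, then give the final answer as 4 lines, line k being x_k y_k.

√41 → a₀=6, period (2,2,12); ℓ=3 odd so k=5
step 0: (6, 1)  from 6·(1,0) + (0,1)
step 1: (13, 2)  from 2·(6,1) + (1,0)
…
step 4: (826, 129)  from 2·(397,62) + (32,5)
step 5: (2049, 320)  from 2·(826,129) + (397,62)
fundamental: x₁=2049, y₁=320  (since 4198401 − 41·102400 = 1)
k=2:  x_2 = 2049·2049+41·320·320 = 8396801,  y_2 = 2049·320+320·2049 = 1311360
k=3:  x_3 = 2049·8396801+41·320·1311360 = 34410088449,  y_3 = 2049·1311360+320·8396801 = 5373952960
k=4:  x_4 = 2049·34410088449+41·320·5373952960 = 141012534067201,  y_4 = 2049·5373952960+320·34410088449 = 22022457918720

2049 320
8396801 1311360
34410088449 5373952960
141012534067201 22022457918720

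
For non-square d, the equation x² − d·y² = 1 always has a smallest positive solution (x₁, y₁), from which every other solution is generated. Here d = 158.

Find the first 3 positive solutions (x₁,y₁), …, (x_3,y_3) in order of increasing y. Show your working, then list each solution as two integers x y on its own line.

√158 = [12; 1,1,3,12,3,1,1,24, …], period ℓ=8 (even) → k=7
step 0: (12, 1)  from 12·(1,0) + (0,1)
step 1: (13, 1)  from 1·(12,1) + (1,0)
step 2: (25, 2)  from 1·(13,1) + (12,1)
step 3: (88, 7)  from 3·(25,2) + (13,1)
…
step 5: (3331, 265)  from 3·(1081,86) + (88,7)
step 6: (4412, 351)  from 1·(3331,265) + (1081,86)
step 7: (7743, 616)  from 1·(4412,351) + (3331,265)
fundamental: x₁=7743, y₁=616  (since 59954049 − 158·379456 = 1)
k=2:  x_2 = 7743·7743+158·616·616 = 119908097,  y_2 = 7743·616+616·7743 = 9539376
k=3:  x_3 = 7743·119908097+158·616·9539376 = 1856896782399,  y_3 = 7743·9539376+616·119908097 = 147726776120

7743 616
119908097 9539376
1856896782399 147726776120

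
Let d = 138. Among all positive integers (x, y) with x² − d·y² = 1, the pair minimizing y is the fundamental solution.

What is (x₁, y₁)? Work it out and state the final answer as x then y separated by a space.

47 4

√138 → a₀=11, period (1,2,1,22); ℓ=4 even so k=3
step 0: (11, 1)  from 11·(1,0) + (0,1)
…
step 2: (35, 3)  from 2·(12,1) + (11,1)
step 3: (47, 4)  from 1·(35,3) + (12,1)
(x₁, y₁) = (47, 4);  47² − 138·4² = 1 ✓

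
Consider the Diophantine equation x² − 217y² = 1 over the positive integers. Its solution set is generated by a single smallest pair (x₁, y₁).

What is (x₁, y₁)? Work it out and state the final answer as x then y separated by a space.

3844063 260952

√217 = [14; 1,2,1,2,1,…,2,1,28, …], period ℓ=16 (even) → k=15
k=0  a_k=14  p_k/q_k = 14/1
…
k=2  a_k=2  p_k/q_k = 44/3
k=3  a_k=1  p_k/q_k = 59/4
…
k=6  a_k=1  p_k/q_k = 383/26
k=7  a_k=9  p_k/q_k = 3668/249
…
k=9  a_k=9  p_k/q_k = 139163/9447
k=10  a_k=1  p_k/q_k = 154218/10469
…
k=14  a_k=2  p_k/q_k = 2809702/190735
k=15  a_k=1  p_k/q_k = 3844063/260952
→ (3844063, 260952).  Check: 3844063²=14776820347969, 217·260952²=14776820347968, difference 1.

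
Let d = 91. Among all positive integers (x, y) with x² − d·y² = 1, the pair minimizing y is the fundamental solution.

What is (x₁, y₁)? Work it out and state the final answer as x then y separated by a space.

1574 165

d=91: √d = [9; 1,1,5,1,5,1,1,18] (ℓ=8, even), read p_7/q_7
i=0: a=9 ⇒ p=9, q=1
…
i=3: a=5 ⇒ p=105, q=11
…
i=5: a=5 ⇒ p=725, q=76
i=6: a=1 ⇒ p=849, q=89
i=7: a=1 ⇒ p=1574, q=165
fundamental: x₁=1574, y₁=165  (since 2477476 − 91·27225 = 1)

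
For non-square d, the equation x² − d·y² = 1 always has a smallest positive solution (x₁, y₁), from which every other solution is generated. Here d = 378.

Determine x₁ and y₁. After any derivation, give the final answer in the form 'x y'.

8749 450

d=378: √d = [19; 2,3,1,4,1,3,2,38] (ℓ=8, even), read p_7/q_7
step 0: (19, 1)  from 19·(1,0) + (0,1)
step 1: (39, 2)  from 2·(19,1) + (1,0)
…
step 4: (836, 43)  from 4·(175,9) + (136,7)
…
step 6: (3869, 199)  from 3·(1011,52) + (836,43)
step 7: (8749, 450)  from 2·(3869,199) + (1011,52)
fundamental: x₁=8749, y₁=450  (since 76545001 − 378·202500 = 1)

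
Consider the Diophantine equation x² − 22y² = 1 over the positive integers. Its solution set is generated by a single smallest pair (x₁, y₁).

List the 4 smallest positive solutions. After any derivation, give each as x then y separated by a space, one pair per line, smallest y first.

197 42
77617 16548
30580901 6519870
12048797377 2568812232

d=22: √d = [4; 1,2,4,2,1,8] (ℓ=6, even), read p_5/q_5
k=0  a_k=4  p_k/q_k = 4/1
…
k=3  a_k=4  p_k/q_k = 61/13
k=4  a_k=2  p_k/q_k = 136/29
k=5  a_k=1  p_k/q_k = 197/42
fundamental: x₁=197, y₁=42  (since 38809 − 22·1764 = 1)
n=2: (197,42)∘(197,42) = (197·197+22·42·42, 197·42+42·197) = (77617,16548)
n=3: (77617,16548)∘(197,42) = (197·77617+22·42·16548, 197·16548+42·77617) = (30580901,6519870)
n=4: (30580901,6519870)∘(197,42) = (197·30580901+22·42·6519870, 197·6519870+42·30580901) = (12048797377,2568812232)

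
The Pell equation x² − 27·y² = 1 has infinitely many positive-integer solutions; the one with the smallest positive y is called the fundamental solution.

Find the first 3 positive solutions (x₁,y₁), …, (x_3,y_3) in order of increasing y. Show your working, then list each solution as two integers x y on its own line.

26 5
1351 260
70226 13515

√27 = [5; 5,10, …], period ℓ=2 (even) → k=1
k=0  a_k=5  p_k/q_k = 5/1
k=1  a_k=5  p_k/q_k = 26/5
(x₁, y₁) = (26, 5);  26² − 27·5² = 1 ✓
n=2: (26,5)∘(26,5) = (26·26+27·5·5, 26·5+5·26) = (1351,260)
n=3: (1351,260)∘(26,5) = (26·1351+27·5·260, 26·260+5·1351) = (70226,13515)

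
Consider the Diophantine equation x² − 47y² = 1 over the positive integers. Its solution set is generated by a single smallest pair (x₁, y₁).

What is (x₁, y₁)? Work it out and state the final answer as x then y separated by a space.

48 7

√47 = [6; 1,5,1,12, …], period ℓ=4 (even) → k=3
k=0  a_k=6  p_k/q_k = 6/1
k=1  a_k=1  p_k/q_k = 7/1
k=2  a_k=5  p_k/q_k = 41/6
k=3  a_k=1  p_k/q_k = 48/7
fundamental: x₁=48, y₁=7  (since 2304 − 47·49 = 1)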